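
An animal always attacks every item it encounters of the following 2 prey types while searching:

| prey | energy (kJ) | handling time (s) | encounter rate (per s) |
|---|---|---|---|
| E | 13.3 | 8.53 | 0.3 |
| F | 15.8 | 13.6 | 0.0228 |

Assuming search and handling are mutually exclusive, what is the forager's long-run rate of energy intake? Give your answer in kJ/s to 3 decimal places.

Energy encountered per unit search time: 0.3×13.3 + 0.0228×15.8 = 4.35 kJ/s.
Handling time per unit search time: 0.3×8.53 + 0.0228×13.6 = 2.869.
Rate = 4.35/(1 + 2.869) = 1.124 kJ/s.

1.124 kJ/s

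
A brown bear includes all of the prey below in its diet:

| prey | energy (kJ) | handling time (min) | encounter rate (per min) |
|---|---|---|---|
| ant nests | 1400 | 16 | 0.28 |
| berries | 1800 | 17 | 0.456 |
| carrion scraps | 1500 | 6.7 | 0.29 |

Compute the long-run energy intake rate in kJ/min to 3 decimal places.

R = (0.28×1400 + 0.456×1800 + 0.29×1500) / (1 + 0.28×16 + 0.456×17 + 0.29×6.7) = 1648/15.18 = 108.6 kJ/min.

108.586 kJ/min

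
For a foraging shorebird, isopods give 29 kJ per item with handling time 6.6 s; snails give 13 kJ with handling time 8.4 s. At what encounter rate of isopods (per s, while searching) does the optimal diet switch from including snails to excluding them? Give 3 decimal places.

0.082 per s

At the threshold, the rate on isopods alone equals the profitability of snails: λ·29/(1 + λ·6.6) = 13/8.4 = 1.548.
Rearranging, λ(29 − 1.548×6.6) = 1.548, so λ = 1.548/18.79 = 0.08238 per s.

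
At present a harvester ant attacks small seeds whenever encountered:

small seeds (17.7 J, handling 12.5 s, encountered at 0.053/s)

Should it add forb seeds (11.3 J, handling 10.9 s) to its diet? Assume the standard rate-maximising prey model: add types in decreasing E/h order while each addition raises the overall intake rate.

Intake rate on the current diet: R = (0.053×17.7) / (1 + 0.053×12.5) = 0.9381/1.663 = 0.5643 J/s.
forb seeds: E/h = 11.3/10.9 = 1.037 J/s.
1.037 > 0.5643, so adding forb seeds raises the average — include it.

Yes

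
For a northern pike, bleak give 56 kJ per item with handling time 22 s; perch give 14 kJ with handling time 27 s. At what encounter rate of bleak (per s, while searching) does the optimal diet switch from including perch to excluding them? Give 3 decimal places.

Drop perch once their profitability E₂/h₂ falls below the rate achievable on bleak alone: E₂/h₂ = λE₁/(1 + λh₁).
Solve for λ: λE₁h₂ = E₂(1 + λh₁) → λ(E₁h₂ − E₂h₁) = E₂ → λ = E₂/(E₁h₂ − E₂h₁).
λ = 14/(56×27 − 14×22) = 14/1204 = 0.01163 per s.

0.012 per s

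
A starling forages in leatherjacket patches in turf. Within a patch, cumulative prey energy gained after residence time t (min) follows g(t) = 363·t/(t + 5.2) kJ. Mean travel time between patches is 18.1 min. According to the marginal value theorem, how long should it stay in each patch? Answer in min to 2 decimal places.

Optimal t* satisfies g'(t*) = g(t*)/(T + t*).
g'(t) = 363·5.2/(t + 5.2)². Setting 363·5.2/(t+5.2)² = 363t/[(t+5.2)(18.1+t)] gives 5.2(18.1+t) = t(t+5.2), so t² = 5.2×18.1 = 94.12.
t* = √94.12 = 9.702 min.

9.70 min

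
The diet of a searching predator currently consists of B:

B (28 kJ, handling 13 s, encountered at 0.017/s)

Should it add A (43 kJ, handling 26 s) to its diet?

Yes

Intake rate on the current diet: R = (0.017×28) / (1 + 0.017×13) = 0.476/1.221 = 0.3898 kJ/s.
Profitability of A: 43/26 = 1.654 kJ/s.
1.654 > 0.3898, so adding A raises the average — include it.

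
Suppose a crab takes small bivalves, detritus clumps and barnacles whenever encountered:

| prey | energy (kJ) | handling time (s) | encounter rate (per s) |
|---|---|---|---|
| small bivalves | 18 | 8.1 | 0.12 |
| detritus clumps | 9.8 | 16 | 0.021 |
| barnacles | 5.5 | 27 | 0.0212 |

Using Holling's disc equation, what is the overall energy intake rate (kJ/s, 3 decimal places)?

Energy encountered per unit search time: 0.12×18 + 0.021×9.8 + 0.0212×5.5 = 2.482 kJ/s.
Handling time per unit search time: 0.12×8.1 + 0.021×16 + 0.0212×27 = 1.88.
Rate = 2.482/(1 + 1.88) = 0.8618 kJ/s.

0.862 kJ/s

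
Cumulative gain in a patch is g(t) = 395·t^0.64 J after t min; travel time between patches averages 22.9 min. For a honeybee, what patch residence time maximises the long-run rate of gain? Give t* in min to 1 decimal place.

By the marginal value theorem, leave when the instantaneous gain rate g'(t) equals the habitat-wide average g(t)/(T + t).
g'(t) = 0.64·395·t^-0.36. Setting 0.64·395·t^-0.36 = 395·t^0.64/(22.9+t) gives 0.64(22.9+t) = t, so 0.36·t = 0.64×22.9.
t* = 0.64×22.9/0.36 = 40.71 min.

40.7 min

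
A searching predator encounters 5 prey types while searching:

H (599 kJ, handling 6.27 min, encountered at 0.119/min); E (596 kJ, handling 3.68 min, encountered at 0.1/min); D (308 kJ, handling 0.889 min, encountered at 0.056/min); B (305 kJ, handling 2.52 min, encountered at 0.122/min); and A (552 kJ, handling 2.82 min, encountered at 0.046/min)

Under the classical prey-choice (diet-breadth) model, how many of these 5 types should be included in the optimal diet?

E/h in descending order: D 346, A 196, E 162, B 121, H 95.5 kJ/min. The optimal diet is the largest prefix of this list for which every included type satisfies E_i/h_i > R on the types above it.
Rate on top 1: 16.43. A: 196 > 16.43 → include.
Rate on top 2: 36.15. E: 162 > 36.15 → include.
Rate on top 3: 66.07. B: 121 > 66.07 → include.
Rate on top 4: 75.18. H: 95.5 > 75.18 → include.
Optimal diet: D, A, E, B, H — 5 of 5 types.

5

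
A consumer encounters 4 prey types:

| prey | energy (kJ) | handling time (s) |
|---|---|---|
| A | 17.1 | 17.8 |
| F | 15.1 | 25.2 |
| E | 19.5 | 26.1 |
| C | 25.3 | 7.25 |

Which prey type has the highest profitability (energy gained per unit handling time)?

In descending order of E/h:
C: 25.3/7.25 = 3.49 kJ/s
A: 17.1/17.8 = 0.961 kJ/s
E: 19.5/26.1 = 0.747 kJ/s
F: 15.1/25.2 = 0.599 kJ/s

C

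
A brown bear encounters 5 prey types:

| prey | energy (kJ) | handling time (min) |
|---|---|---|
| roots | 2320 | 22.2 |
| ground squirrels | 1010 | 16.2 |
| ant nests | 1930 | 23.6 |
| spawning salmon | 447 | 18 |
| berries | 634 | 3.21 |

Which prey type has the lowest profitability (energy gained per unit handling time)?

spawning salmon

In descending order of E/h:
berries: 634/3.21 = 198 kJ/min
roots: 2320/22.2 = 105 kJ/min
ant nests: 1930/23.6 = 81.8 kJ/min
ground squirrels: 1010/16.2 = 62.3 kJ/min
spawning salmon: 447/18 = 24.8 kJ/min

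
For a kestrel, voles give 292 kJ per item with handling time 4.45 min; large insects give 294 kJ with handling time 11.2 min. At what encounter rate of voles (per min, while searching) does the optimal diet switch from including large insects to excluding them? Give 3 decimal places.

0.150 per min

The zero-one rule: include large insects iff E₂/h₂ > λE₁/(1+λh₁). Equality gives the switch point.
λE₁h₂ = E₂ + λE₂h₁ ⇒ λ = E₂/(E₁h₂ − E₂h₁) = 294/(3270 − 1308) = 0.1498 per min.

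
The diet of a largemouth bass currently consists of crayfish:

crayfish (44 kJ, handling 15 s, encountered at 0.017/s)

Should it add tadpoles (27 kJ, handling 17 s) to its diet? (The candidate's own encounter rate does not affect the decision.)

Intake rate on the current diet: R = (0.017×44) / (1 + 0.017×15) = 0.748/1.255 = 0.596 kJ/s.
tadpoles: E/h = 27/17 = 1.588 kJ/s.
Since 1.588 > R, including tadpoles increases the long-run rate.

Yes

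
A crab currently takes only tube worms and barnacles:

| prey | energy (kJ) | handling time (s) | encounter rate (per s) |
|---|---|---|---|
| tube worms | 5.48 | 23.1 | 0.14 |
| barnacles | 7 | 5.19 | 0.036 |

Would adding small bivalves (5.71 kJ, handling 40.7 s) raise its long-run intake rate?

Current rate: (0.14×5.48 + 0.036×7)/(1 + 0.14×23.1 + 0.036×5.19) = 0.2305 kJ/s.
Profitability of small bivalves: 5.71/40.7 = 0.1403 kJ/s.
0.1403 < 0.2305, so adding small bivalves would lower the average — exclude it.

No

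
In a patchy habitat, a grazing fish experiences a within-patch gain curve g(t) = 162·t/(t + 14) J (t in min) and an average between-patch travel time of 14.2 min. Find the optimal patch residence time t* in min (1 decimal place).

14.1 min

Maximise g(t)/(T+t): set derivative to zero → g'(t)(T+t) = g(t).
g'(t) = 162·14/(t + 14)². Setting 162·14/(t+14)² = 162t/[(t+14)(14.2+t)] gives 14(14.2+t) = t(t+14), so t² = 14×14.2 = 198.8.
t* = √198.8 = 14.1 min.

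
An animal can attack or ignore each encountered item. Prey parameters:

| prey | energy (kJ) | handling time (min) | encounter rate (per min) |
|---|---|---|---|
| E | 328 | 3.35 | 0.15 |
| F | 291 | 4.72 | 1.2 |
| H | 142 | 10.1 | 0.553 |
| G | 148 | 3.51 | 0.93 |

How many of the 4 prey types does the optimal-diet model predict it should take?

2

Profitabilities (E/h, kJ/min): E 97.9, F 61.7, G 42.2, H 14.1. Add prey in this order while the next type's profitability exceeds the intake rate on those already taken.
Rate on top 1: 32.75. F: 61.7 > 32.75 → include.
Rate on top 2: 55.59. G: 42.2 < 55.59 → exclude; stop.
Optimal diet: E, F — 2 of 4 types.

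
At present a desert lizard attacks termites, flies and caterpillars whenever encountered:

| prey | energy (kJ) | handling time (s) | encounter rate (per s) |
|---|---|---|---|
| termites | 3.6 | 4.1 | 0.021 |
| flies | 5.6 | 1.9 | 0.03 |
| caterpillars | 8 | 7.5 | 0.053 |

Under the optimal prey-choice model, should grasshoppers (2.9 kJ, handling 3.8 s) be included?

On termites, flies and caterpillars alone, R = ΣλE/(1+Σλh) = 0.6676/1.541 = 0.4333 kJ/s.
grasshoppers: E/h = 2.9/3.8 = 0.7632 kJ/s.
Since 0.7632 > R, including grasshoppers increases the long-run rate.

Yes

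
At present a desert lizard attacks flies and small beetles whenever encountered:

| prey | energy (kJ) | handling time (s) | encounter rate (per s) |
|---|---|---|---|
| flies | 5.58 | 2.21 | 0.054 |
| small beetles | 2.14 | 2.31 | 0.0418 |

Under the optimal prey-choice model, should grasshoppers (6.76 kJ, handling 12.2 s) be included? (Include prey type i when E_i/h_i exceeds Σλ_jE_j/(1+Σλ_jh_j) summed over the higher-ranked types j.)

Yes

Intake rate on the current diet: R = (0.054×5.58 + 0.0418×2.14) / (1 + 0.054×2.21 + 0.0418×2.31) = 0.3908/1.216 = 0.3214 kJ/s.
Profitability of grasshoppers: 6.76/12.2 = 0.5541 kJ/s.
0.5541 > 0.3214, so adding grasshoppers raises the average — include it.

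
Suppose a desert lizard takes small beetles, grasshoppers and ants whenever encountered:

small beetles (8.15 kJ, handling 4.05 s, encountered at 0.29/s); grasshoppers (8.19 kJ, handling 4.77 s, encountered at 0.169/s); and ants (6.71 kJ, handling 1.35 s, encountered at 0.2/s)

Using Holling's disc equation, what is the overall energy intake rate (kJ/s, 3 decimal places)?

R = Σλ_iE_i / (1 + Σλ_ih_i)
Numerator: 0.29×8.15 + 0.169×8.19 + 0.2×6.71 = 5.09
Denominator: 1 + 0.29×4.05 + 0.169×4.77 + 0.2×1.35 = 3.251
R = 5.09/3.251 = 1.566 kJ/s

1.566 kJ/s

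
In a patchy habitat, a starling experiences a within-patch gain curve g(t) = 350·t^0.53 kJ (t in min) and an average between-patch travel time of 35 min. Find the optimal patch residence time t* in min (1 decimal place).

39.5 min

Maximise g(t)/(T+t): set derivative to zero → g'(t)(T+t) = g(t).
g'(t) = 0.53·350·t^-0.47. Setting 0.53·350·t^-0.47 = 350·t^0.53/(35+t) gives 0.53(35+t) = t, so 0.47·t = 0.53×35.
t* = 0.53×35/0.47 = 39.47 min.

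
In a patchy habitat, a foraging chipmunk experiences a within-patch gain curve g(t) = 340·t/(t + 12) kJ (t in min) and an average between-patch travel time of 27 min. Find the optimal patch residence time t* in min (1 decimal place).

18.0 min

By the marginal value theorem, leave when the instantaneous gain rate g'(t) equals the habitat-wide average g(t)/(T + t).
g'(t) = 340·12/(t + 12)². Setting 340·12/(t+12)² = 340t/[(t+12)(27+t)] gives 12(27+t) = t(t+12), so t² = 12×27 = 324.
t* = √324 = 18 min.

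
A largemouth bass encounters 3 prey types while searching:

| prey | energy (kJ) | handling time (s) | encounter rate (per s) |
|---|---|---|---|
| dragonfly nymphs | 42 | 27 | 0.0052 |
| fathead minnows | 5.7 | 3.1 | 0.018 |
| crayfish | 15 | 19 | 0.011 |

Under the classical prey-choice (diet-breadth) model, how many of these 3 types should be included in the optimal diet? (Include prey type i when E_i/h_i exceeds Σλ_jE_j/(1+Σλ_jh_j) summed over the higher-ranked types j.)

3

Profitabilities (E/h, kJ/s): fathead minnows 1.84, dragonfly nymphs 1.56, crayfish 0.789. Add prey in this order while the next type's profitability exceeds the intake rate on those already taken.
Rate on top 1: 0.09718. dragonfly nymphs: 1.56 > 0.09718 → include.
Rate on top 2: 0.2683. crayfish: 0.789 > 0.2683 → include.
Optimal diet: fathead minnows, dragonfly nymphs, crayfish — 3 of 3 types.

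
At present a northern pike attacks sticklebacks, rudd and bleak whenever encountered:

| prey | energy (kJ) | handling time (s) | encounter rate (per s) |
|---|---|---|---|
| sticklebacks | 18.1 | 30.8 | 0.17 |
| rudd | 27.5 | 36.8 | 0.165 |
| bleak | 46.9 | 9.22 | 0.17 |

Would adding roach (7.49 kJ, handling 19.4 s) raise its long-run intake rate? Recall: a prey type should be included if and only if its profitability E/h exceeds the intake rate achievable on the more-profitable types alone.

Intake rate on the current diet: R = (0.17×18.1 + 0.165×27.5 + 0.17×46.9) / (1 + 0.17×30.8 + 0.165×36.8 + 0.17×9.22) = 15.59/13.88 = 1.123 kJ/s.
Profitability of roach: 7.49/19.4 = 0.3861 kJ/s.
Since 0.3861 < R, time spent handling roach is better spent searching.

No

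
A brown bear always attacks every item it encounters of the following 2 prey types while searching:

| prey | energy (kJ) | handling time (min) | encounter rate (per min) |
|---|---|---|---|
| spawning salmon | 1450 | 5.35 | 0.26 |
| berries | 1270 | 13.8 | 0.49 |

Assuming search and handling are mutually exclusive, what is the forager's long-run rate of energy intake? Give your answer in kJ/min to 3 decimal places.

R = Σλ_iE_i / (1 + Σλ_ih_i)
Numerator: 0.26×1450 + 0.49×1270 = 999.3
Denominator: 1 + 0.26×5.35 + 0.49×13.8 = 9.153
R = 999.3/9.153 = 109.2 kJ/min

109.177 kJ/min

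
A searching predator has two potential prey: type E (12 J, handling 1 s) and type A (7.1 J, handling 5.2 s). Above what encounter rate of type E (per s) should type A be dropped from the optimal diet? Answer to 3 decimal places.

At the threshold, the rate on type E alone equals the profitability of type A: λ·12/(1 + λ·1) = 7.1/5.2 = 1.365.
Rearranging, λ(12 − 1.365×1) = 1.365, so λ = 1.365/10.63 = 0.1284 per s.

0.128 per s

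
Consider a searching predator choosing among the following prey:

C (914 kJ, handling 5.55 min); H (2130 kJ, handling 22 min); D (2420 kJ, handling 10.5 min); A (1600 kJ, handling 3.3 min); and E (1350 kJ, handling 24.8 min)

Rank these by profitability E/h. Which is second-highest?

In descending order of E/h:
A: 1600/3.3 = 485 kJ/min
D: 2420/10.5 = 230 kJ/min
C: 914/5.55 = 165 kJ/min
H: 2130/22 = 96.8 kJ/min
E: 1350/24.8 = 54.4 kJ/min

D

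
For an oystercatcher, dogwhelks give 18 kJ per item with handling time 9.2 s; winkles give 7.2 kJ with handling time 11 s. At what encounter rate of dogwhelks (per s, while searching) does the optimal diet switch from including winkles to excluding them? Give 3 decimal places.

0.055 per s

At the threshold, the rate on dogwhelks alone equals the profitability of winkles: λ·18/(1 + λ·9.2) = 7.2/11 = 0.6545.
Rearranging, λ(18 − 0.6545×9.2) = 0.6545, so λ = 0.6545/11.98 = 0.05464 per s.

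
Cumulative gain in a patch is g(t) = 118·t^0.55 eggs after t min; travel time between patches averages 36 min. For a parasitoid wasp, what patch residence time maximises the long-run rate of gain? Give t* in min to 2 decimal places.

44.00 min

Maximise g(t)/(T+t): set derivative to zero → g'(t)(T+t) = g(t).
g'(t) = 0.55·118·t^-0.45. Setting 0.55·118·t^-0.45 = 118·t^0.55/(36+t) gives 0.55(36+t) = t, so 0.45·t = 0.55×36.
t* = 0.55×36/0.45 = 44 min.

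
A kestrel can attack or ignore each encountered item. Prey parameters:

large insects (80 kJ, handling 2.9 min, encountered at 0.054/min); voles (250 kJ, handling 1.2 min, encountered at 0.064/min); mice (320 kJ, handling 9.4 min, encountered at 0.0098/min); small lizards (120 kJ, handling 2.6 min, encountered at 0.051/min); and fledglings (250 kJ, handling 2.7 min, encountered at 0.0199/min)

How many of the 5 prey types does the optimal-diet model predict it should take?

Rank by E/h (kJ/min): voles 208, fledglings 92.6, small lizards 46.2, mice 34, large insects 27.6. Include each in turn until the next type's E/h falls below the running intake rate.
Rate on top 1: 14.86. fledglings: 92.6 > 14.86 → include.
Rate on top 2: 18.55. small lizards: 46.2 > 18.55 → include.
Rate on top 3: 21.45. mice: 34 > 21.45 → include.
Rate on top 4: 22.31. large insects: 27.6 > 22.31 → include.
Optimal diet: voles, fledglings, small lizards, mice, large insects — 5 of 5 types.

5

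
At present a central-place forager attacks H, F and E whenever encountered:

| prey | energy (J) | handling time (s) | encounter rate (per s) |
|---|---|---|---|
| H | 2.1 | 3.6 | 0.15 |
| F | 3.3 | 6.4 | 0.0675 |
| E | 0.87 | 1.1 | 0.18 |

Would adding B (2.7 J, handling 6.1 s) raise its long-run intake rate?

Yes

Intake rate on the current diet: R = (0.15×2.1 + 0.0675×3.3 + 0.18×0.87) / (1 + 0.15×3.6 + 0.0675×6.4 + 0.18×1.1) = 0.6944/2.17 = 0.32 J/s.
Profitability of B: 2.7/6.1 = 0.4426 J/s.
Since 0.4426 > R, including B increases the long-run rate.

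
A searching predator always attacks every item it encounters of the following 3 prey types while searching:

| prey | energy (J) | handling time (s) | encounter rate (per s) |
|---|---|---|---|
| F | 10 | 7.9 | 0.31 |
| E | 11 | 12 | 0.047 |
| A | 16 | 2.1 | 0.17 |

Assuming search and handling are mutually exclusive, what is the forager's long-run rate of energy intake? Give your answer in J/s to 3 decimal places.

R = Σλ_iE_i / (1 + Σλ_ih_i)
Numerator: 0.31×10 + 0.047×11 + 0.17×16 = 6.337
Denominator: 1 + 0.31×7.9 + 0.047×12 + 0.17×2.1 = 4.37
R = 6.337/4.37 = 1.45 J/s

1.450 J/s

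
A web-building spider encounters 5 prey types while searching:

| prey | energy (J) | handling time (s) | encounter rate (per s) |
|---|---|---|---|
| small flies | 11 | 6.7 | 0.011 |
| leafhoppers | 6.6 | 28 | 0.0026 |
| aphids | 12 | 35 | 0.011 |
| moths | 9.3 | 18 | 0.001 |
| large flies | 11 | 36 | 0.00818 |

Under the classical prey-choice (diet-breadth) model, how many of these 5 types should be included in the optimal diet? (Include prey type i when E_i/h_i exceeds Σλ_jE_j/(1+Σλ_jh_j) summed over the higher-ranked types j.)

Profitabilities (E/h, J/s): small flies 1.64, moths 0.517, aphids 0.343, large flies 0.306, leafhoppers 0.236. Add prey in this order while the next type's profitability exceeds the intake rate on those already taken.
Rate on top 1: 0.1127. moths: 0.517 > 0.1127 → include.
Rate on top 2: 0.1194. aphids: 0.343 > 0.1194 → include.
Rate on top 3: 0.1776. large flies: 0.306 > 0.1776 → include.
Rate on top 4: 0.1989. leafhoppers: 0.236 > 0.1989 → include.
Optimal diet: small flies, moths, aphids, large flies, leafhoppers — 5 of 5 types.

5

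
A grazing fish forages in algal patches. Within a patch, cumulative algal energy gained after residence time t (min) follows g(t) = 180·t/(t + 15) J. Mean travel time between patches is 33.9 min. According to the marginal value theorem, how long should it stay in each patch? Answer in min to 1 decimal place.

Optimal t* satisfies g'(t*) = g(t*)/(T + t*).
g'(t) = 180·15/(t + 15)². Setting 180·15/(t+15)² = 180t/[(t+15)(33.9+t)] gives 15(33.9+t) = t(t+15), so t² = 15×33.9 = 508.5.
t* = √508.5 = 22.55 min.

22.5 min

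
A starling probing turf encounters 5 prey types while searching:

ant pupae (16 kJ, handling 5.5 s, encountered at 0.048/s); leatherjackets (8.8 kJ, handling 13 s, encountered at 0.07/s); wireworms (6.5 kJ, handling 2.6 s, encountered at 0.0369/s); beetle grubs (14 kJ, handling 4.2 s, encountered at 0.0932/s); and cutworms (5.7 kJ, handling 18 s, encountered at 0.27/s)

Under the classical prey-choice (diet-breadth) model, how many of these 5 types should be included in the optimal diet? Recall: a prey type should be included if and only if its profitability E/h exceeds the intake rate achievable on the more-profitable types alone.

Rank by E/h (kJ/s): beetle grubs 3.33, ant pupae 2.91, wireworms 2.5, leatherjackets 0.677, cutworms 0.317. Include each in turn until the next type's E/h falls below the running intake rate.
Rate on top 1: 0.9377. ant pupae: 2.91 > 0.9377 → include.
Rate on top 2: 1.252. wireworms: 2.5 > 1.252 → include.
Rate on top 3: 1.32. leatherjackets: 0.677 < 1.32 → exclude; stop.
Optimal diet: beetle grubs, ant pupae, wireworms — 3 of 5 types.

3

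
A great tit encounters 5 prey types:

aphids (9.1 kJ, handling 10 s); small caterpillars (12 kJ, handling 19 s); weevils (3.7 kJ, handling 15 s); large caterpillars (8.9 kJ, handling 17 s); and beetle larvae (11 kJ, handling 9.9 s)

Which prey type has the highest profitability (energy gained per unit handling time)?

beetle larvae

Profitability E/h (kJ/s): aphids = 9.1/10 = 0.91, small caterpillars = 12/19 = 0.632, weevils = 3.7/15 = 0.247, large caterpillars = 8.9/17 = 0.524, beetle larvae = 11/9.9 = 1.11.
Ranked: beetle larvae > aphids > small caterpillars > large caterpillars > weevils.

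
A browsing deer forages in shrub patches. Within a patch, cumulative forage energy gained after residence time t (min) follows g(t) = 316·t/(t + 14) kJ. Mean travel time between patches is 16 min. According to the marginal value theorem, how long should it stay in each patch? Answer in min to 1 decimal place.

Maximise g(t)/(T+t): set derivative to zero → g'(t)(T+t) = g(t).
g'(t) = 316·14/(t + 14)². Setting 316·14/(t+14)² = 316t/[(t+14)(16+t)] gives 14(16+t) = t(t+14), so t² = 14×16 = 224.
t* = √224 = 14.97 min.

15.0 min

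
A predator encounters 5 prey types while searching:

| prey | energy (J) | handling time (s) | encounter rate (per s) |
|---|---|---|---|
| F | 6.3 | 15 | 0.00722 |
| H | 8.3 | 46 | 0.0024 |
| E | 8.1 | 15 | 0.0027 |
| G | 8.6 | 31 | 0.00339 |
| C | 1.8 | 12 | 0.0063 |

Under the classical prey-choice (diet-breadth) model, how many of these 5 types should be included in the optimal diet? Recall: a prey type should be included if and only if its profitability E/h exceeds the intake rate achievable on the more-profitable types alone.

Profitabilities (E/h, J/s): E 0.54, F 0.42, G 0.277, H 0.18, C 0.15. Add prey in this order while the next type's profitability exceeds the intake rate on those already taken.
Rate on top 1: 0.02102. F: 0.42 > 0.02102 → include.
Rate on top 2: 0.05863. G: 0.277 > 0.05863 → include.
Rate on top 3: 0.07697. H: 0.18 > 0.07697 → include.
Rate on top 4: 0.08534. C: 0.15 > 0.08534 → include.
Optimal diet: E, F, G, H, C — 5 of 5 types.

5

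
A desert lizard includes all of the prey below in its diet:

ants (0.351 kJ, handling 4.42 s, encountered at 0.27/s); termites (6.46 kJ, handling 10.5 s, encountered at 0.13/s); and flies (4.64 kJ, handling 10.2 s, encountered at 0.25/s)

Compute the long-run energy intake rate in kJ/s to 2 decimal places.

R = (0.27×0.351 + 0.13×6.46 + 0.25×4.64) / (1 + 0.27×4.42 + 0.13×10.5 + 0.25×10.2) = 2.095/6.108 = 0.3429 kJ/s.

0.34 kJ/s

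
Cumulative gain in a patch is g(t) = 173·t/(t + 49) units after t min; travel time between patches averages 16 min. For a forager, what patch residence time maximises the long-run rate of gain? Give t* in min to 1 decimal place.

28.0 min

By the marginal value theorem, leave when the instantaneous gain rate g'(t) equals the habitat-wide average g(t)/(T + t).
g'(t) = 173·49/(t + 49)². Setting 173·49/(t+49)² = 173t/[(t+49)(16+t)] gives 49(16+t) = t(t+49), so t² = 49×16 = 784.
t* = √784 = 28 min.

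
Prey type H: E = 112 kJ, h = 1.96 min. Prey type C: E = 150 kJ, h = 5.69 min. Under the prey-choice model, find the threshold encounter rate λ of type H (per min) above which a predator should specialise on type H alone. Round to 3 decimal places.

At the threshold, the rate on type H alone equals the profitability of type C: λ·112/(1 + λ·1.96) = 150/5.69 = 26.36.
Rearranging, λ(112 − 26.36×1.96) = 26.36, so λ = 26.36/60.33 = 0.437 per min.

0.437 per min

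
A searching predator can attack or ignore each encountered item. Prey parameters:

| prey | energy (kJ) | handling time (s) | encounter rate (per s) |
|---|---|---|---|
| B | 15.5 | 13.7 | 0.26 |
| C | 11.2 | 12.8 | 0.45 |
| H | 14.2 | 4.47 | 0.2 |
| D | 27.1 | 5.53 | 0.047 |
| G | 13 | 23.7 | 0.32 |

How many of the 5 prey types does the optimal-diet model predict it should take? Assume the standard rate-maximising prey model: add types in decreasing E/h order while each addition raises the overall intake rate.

Profitabilities (E/h, kJ/s): D 4.9, H 3.18, B 1.13, C 0.875, G 0.549. Add prey in this order while the next type's profitability exceeds the intake rate on those already taken.
Rate on top 1: 1.011. H: 3.18 > 1.011 → include.
Rate on top 2: 1.91. B: 1.13 < 1.91 → exclude; stop.
Optimal diet: D, H — 2 of 5 types.

2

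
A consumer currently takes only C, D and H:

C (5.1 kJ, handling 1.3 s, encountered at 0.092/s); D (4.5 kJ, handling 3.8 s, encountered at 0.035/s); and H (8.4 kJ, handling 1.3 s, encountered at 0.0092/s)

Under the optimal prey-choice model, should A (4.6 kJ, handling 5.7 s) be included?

Current rate: (0.092×5.1 + 0.035×4.5 + 0.0092×8.4)/(1 + 0.092×1.3 + 0.035×3.8 + 0.0092×1.3) = 0.5567 kJ/s.
A: E/h = 4.6/5.7 = 0.807 kJ/s.
Since 0.807 > R, including A increases the long-run rate.

Yes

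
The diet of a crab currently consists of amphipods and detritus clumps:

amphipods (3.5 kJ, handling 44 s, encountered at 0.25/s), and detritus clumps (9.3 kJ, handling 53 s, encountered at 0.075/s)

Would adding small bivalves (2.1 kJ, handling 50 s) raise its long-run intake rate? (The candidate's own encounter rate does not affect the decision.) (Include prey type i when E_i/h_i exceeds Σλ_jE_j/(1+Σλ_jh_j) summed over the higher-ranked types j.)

No

Intake rate on the current diet: R = (0.25×3.5 + 0.075×9.3) / (1 + 0.25×44 + 0.075×53) = 1.573/15.97 = 0.09844 kJ/s.
small bivalves: E/h = 2.1/50 = 0.042 kJ/s.
Since 0.042 < R, time spent handling small bivalves is better spent searching.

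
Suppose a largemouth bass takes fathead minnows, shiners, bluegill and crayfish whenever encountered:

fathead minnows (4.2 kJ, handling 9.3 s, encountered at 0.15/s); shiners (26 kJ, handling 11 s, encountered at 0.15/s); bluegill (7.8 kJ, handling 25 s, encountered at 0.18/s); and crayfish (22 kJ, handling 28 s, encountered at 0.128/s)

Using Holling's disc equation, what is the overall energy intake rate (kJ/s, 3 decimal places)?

Energy encountered per unit search time: 0.15×4.2 + 0.15×26 + 0.18×7.8 + 0.128×22 = 8.75 kJ/s.
Handling time per unit search time: 0.15×9.3 + 0.15×11 + 0.18×25 + 0.128×28 = 11.13.
Rate = 8.75/(1 + 11.13) = 0.7214 kJ/s.

0.721 kJ/s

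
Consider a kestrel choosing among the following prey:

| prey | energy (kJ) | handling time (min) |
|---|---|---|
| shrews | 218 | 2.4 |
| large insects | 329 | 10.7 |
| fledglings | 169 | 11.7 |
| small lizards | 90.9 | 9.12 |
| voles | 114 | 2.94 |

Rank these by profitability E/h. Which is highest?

Profitability E/h (kJ/min): shrews = 218/2.4 = 90.8, large insects = 329/10.7 = 30.7, fledglings = 169/11.7 = 14.4, small lizards = 90.9/9.12 = 9.97, voles = 114/2.94 = 38.8.
Ranked: shrews > voles > large insects > fledglings > small lizards.

shrews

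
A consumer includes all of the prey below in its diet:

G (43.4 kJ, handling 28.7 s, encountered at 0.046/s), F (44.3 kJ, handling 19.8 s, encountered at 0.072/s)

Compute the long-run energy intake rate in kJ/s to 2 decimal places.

1.38 kJ/s

R = Σλ_iE_i / (1 + Σλ_ih_i)
Numerator: 0.046×43.4 + 0.072×44.3 = 5.186
Denominator: 1 + 0.046×28.7 + 0.072×19.8 = 3.746
R = 5.186/3.746 = 1.384 kJ/s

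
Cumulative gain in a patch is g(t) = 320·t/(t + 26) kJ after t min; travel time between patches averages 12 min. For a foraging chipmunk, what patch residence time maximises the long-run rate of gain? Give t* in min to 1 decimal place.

Maximise g(t)/(T+t): set derivative to zero → g'(t)(T+t) = g(t).
g'(t) = 320·26/(t + 26)². Setting 320·26/(t+26)² = 320t/[(t+26)(12+t)] gives 26(12+t) = t(t+26), so t² = 26×12 = 312.
t* = √312 = 17.66 min.

17.7 min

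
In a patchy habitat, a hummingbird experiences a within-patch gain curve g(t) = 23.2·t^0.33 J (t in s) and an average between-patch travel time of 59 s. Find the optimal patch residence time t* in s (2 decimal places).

29.06 s

By the marginal value theorem, leave when the instantaneous gain rate g'(t) equals the habitat-wide average g(t)/(T + t).
g'(t) = 0.33·23.2·t^-0.67. Setting 0.33·23.2·t^-0.67 = 23.2·t^0.33/(59+t) gives 0.33(59+t) = t, so 0.67·t = 0.33×59.
t* = 0.33×59/0.67 = 29.06 s.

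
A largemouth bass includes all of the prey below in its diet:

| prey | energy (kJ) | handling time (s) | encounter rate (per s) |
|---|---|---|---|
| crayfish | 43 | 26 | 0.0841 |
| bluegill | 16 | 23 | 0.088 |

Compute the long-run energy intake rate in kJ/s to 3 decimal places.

R = (0.0841×43 + 0.088×16) / (1 + 0.0841×26 + 0.088×23) = 5.024/5.211 = 0.9642 kJ/s.

0.964 kJ/s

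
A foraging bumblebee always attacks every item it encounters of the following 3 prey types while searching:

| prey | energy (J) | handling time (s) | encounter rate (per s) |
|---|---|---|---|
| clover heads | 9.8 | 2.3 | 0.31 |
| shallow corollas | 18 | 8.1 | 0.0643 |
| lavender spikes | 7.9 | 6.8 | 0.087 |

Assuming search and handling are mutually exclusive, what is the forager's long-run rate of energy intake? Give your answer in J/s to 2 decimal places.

R = Σλ_iE_i / (1 + Σλ_ih_i)
Numerator: 0.31×9.8 + 0.0643×18 + 0.087×7.9 = 4.883
Denominator: 1 + 0.31×2.3 + 0.0643×8.1 + 0.087×6.8 = 2.825
R = 4.883/2.825 = 1.728 J/s

1.73 J/s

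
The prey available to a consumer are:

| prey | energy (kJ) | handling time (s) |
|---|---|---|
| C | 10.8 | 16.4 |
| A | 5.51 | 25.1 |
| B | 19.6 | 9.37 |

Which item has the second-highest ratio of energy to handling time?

C

In descending order of E/h:
B: 19.6/9.37 = 2.09 kJ/s
C: 10.8/16.4 = 0.659 kJ/s
A: 5.51/25.1 = 0.22 kJ/s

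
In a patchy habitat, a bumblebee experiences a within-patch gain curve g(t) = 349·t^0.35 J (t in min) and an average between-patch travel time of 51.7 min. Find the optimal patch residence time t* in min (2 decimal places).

27.84 min

By the marginal value theorem, leave when the instantaneous gain rate g'(t) equals the habitat-wide average g(t)/(T + t).
g'(t) = 0.35·349·t^-0.65. Setting 0.35·349·t^-0.65 = 349·t^0.35/(51.7+t) gives 0.35(51.7+t) = t, so 0.65·t = 0.35×51.7.
t* = 0.35×51.7/0.65 = 27.84 min.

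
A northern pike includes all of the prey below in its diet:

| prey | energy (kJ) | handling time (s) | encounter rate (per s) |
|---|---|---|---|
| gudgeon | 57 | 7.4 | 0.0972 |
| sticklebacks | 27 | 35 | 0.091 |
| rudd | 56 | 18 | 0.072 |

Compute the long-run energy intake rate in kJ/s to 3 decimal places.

R = Σλ_iE_i / (1 + Σλ_ih_i)
Numerator: 0.0972×57 + 0.091×27 + 0.072×56 = 12.03
Denominator: 1 + 0.0972×7.4 + 0.091×35 + 0.072×18 = 6.2
R = 12.03/6.2 = 1.94 kJ/s

1.940 kJ/s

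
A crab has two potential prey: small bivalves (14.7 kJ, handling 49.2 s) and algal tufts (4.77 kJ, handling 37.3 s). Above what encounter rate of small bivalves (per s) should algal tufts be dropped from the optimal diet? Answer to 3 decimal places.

0.015 per s

At the threshold, the rate on small bivalves alone equals the profitability of algal tufts: λ·14.7/(1 + λ·49.2) = 4.77/37.3 = 0.1279.
Rearranging, λ(14.7 − 0.1279×49.2) = 0.1279, so λ = 0.1279/8.408 = 0.01521 per s.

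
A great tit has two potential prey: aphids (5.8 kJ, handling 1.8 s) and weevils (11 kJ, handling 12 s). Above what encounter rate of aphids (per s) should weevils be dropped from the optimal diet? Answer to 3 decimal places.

0.221 per s

Drop weevils once their profitability E₂/h₂ falls below the rate achievable on aphids alone: E₂/h₂ = λE₁/(1 + λh₁).
Solve for λ: λE₁h₂ = E₂(1 + λh₁) → λ(E₁h₂ − E₂h₁) = E₂ → λ = E₂/(E₁h₂ − E₂h₁).
λ = 11/(5.8×12 − 11×1.8) = 11/49.8 = 0.2209 per s.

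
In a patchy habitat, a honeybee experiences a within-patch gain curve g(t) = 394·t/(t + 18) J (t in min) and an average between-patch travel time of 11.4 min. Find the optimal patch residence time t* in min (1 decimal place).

Maximise g(t)/(T+t): set derivative to zero → g'(t)(T+t) = g(t).
g'(t) = 394·18/(t + 18)². Setting 394·18/(t+18)² = 394t/[(t+18)(11.4+t)] gives 18(11.4+t) = t(t+18), so t² = 18×11.4 = 205.2.
t* = √205.2 = 14.32 min.

14.3 min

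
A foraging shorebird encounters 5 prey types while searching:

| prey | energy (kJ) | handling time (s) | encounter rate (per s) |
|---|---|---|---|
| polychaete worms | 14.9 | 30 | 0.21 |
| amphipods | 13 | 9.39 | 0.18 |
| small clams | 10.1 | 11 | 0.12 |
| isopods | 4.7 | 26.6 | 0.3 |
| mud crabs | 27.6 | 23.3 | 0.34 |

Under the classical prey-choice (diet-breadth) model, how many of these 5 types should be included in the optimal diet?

2

Profitabilities (E/h, kJ/s): amphipods 1.38, mud crabs 1.18, small clams 0.918, polychaete worms 0.497, isopods 0.177. Add prey in this order while the next type's profitability exceeds the intake rate on those already taken.
Rate on top 1: 0.8698. mud crabs: 1.18 > 0.8698 → include.
Rate on top 2: 1.105. small clams: 0.918 < 1.105 → exclude; stop.
Optimal diet: amphipods, mud crabs — 2 of 5 types.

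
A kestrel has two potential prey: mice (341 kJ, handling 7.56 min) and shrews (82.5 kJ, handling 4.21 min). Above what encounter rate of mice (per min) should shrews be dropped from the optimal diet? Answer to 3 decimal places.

0.102 per min

The zero-one rule: include shrews iff E₂/h₂ > λE₁/(1+λh₁). Equality gives the switch point.
λE₁h₂ = E₂ + λE₂h₁ ⇒ λ = E₂/(E₁h₂ − E₂h₁) = 82.5/(1436 − 623.7) = 0.1016 per min.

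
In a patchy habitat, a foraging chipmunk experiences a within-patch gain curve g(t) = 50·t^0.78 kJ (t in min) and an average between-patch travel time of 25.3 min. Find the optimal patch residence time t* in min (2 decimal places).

By the marginal value theorem, leave when the instantaneous gain rate g'(t) equals the habitat-wide average g(t)/(T + t).
g'(t) = 0.78·50·t^-0.22. Setting 0.78·50·t^-0.22 = 50·t^0.78/(25.3+t) gives 0.78(25.3+t) = t, so 0.22·t = 0.78×25.3.
t* = 0.78×25.3/0.22 = 89.7 min.

89.70 min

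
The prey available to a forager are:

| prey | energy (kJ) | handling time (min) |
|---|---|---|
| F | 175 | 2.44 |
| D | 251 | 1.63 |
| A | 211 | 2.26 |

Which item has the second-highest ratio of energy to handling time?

A

Profitability E/h (kJ/min): F = 175/2.44 = 71.7, D = 251/1.63 = 154, A = 211/2.26 = 93.4.
Ranked: D > A > F.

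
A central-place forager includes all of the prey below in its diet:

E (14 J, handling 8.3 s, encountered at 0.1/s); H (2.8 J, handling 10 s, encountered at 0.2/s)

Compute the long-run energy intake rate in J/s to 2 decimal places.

0.51 J/s

R = Σλ_iE_i / (1 + Σλ_ih_i)
Numerator: 0.1×14 + 0.2×2.8 = 1.96
Denominator: 1 + 0.1×8.3 + 0.2×10 = 3.83
R = 1.96/3.83 = 0.5117 J/s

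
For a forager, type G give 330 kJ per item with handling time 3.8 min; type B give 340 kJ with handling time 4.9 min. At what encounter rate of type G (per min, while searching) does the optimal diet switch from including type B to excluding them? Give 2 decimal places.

The zero-one rule: include type B iff E₂/h₂ > λE₁/(1+λh₁). Equality gives the switch point.
λE₁h₂ = E₂ + λE₂h₁ ⇒ λ = E₂/(E₁h₂ − E₂h₁) = 340/(1617 − 1292) = 1.046 per min.

1.05 per min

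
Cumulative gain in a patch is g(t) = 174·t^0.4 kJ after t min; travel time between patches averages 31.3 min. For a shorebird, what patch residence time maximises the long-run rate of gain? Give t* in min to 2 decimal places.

20.87 min

By the marginal value theorem, leave when the instantaneous gain rate g'(t) equals the habitat-wide average g(t)/(T + t).
g'(t) = 0.4·174·t^-0.6. Setting 0.4·174·t^-0.6 = 174·t^0.4/(31.3+t) gives 0.4(31.3+t) = t, so 0.60·t = 0.4×31.3.
t* = 0.4×31.3/0.60 = 20.87 min.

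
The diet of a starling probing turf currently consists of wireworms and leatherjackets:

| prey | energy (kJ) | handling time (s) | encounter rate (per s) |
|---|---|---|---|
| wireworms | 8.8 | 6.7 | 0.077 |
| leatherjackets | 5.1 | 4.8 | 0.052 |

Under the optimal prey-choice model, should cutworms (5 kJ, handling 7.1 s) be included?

On wireworms and leatherjackets alone, R = ΣλE/(1+Σλh) = 0.9428/1.766 = 0.534 kJ/s.
cutworms: E/h = 5/7.1 = 0.7042 kJ/s.
0.7042 > 0.534, so adding cutworms raises the average — include it.

Yes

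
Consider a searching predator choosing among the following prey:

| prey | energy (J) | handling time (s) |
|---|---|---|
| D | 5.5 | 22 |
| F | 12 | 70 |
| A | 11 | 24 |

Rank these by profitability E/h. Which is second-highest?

In descending order of E/h:
A: 11/24 = 0.458 J/s
D: 5.5/22 = 0.25 J/s
F: 12/70 = 0.171 J/s

D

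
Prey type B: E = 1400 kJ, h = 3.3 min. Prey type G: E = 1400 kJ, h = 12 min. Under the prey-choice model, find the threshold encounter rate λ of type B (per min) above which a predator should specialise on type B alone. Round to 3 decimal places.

0.115 per min

Drop type G once their profitability E₂/h₂ falls below the rate achievable on type B alone: E₂/h₂ = λE₁/(1 + λh₁).
Solve for λ: λE₁h₂ = E₂(1 + λh₁) → λ(E₁h₂ − E₂h₁) = E₂ → λ = E₂/(E₁h₂ − E₂h₁).
λ = 1400/(1400×12 − 1400×3.3) = 1400/1.218e+04 = 0.1149 per min.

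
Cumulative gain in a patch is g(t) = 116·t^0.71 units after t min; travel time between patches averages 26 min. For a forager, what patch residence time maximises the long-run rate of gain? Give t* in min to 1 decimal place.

63.7 min

Maximise g(t)/(T+t): set derivative to zero → g'(t)(T+t) = g(t).
g'(t) = 0.71·116·t^-0.29. Setting 0.71·116·t^-0.29 = 116·t^0.71/(26+t) gives 0.71(26+t) = t, so 0.29·t = 0.71×26.
t* = 0.71×26/0.29 = 63.66 min.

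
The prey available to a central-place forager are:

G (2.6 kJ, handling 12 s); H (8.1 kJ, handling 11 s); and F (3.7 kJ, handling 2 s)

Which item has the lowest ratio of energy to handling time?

G

In descending order of E/h:
F: 3.7/2 = 1.85 kJ/s
H: 8.1/11 = 0.736 kJ/s
G: 2.6/12 = 0.217 kJ/s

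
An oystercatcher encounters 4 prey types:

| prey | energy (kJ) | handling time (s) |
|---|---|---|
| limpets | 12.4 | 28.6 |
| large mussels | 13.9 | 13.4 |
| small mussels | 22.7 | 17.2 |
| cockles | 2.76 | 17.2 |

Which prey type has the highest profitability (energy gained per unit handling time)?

small mussels

Profitability E/h (kJ/s): limpets = 12.4/28.6 = 0.434, large mussels = 13.9/13.4 = 1.04, small mussels = 22.7/17.2 = 1.32, cockles = 2.76/17.2 = 0.16.
Ranked: small mussels > large mussels > limpets > cockles.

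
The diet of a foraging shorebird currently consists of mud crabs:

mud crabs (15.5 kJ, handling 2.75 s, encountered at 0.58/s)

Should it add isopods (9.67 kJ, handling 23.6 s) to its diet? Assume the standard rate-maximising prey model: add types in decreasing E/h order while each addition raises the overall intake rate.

No

On mud crabs alone, R = ΣλE/(1+Σλh) = 8.99/2.595 = 3.464 kJ/s.
isopods: E/h = 9.67/23.6 = 0.4097 kJ/s.
0.4097 < 3.464, so adding isopods would lower the average — exclude it.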